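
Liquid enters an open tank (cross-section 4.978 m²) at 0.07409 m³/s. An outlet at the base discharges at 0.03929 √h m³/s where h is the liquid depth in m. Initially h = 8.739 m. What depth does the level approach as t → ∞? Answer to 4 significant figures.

3.556 m

Level balance: A dh/dt = 0.07409 − 0.03929 √h. Setting dh/dt = 0:
Q_in = 0.03929 √h_ss ⇒ √h_ss = 0.07409/0.03929 = 1.88572.
h_ss = 1.88572² = 3.55595 m. (Since h₀ = 8.739 m > h_ss, the level will fall toward this value.)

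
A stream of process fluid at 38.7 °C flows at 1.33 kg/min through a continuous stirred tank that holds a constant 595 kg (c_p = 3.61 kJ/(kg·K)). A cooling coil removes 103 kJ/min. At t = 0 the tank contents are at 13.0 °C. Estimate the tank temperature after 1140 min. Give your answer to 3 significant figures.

First-law balance (no shaft work): M c_p dT/dt = ṁ c_p (T_in − T) − 103.
τ = M/ṁ = 447.37 min; T_ss = T_in − Q̇/(ṁ c_p) = 38.7 − 103/(1.33·3.61) = 17.247 °C.
T approaches T_ss exponentially: T(t) = T_ss + (T₀ − T_ss) e^(−t/τ).
T(1140) = 17.247 + (-4.2475)·e^(−1140/447.37) = 17.247 + (-4.2475)·0.078220 = 16.915 °C.

16.9 °C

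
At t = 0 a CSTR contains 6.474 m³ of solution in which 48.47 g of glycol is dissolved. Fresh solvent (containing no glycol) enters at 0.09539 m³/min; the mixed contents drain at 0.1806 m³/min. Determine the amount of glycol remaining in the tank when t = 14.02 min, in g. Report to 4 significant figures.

31.46 g

Total volume: dV/dt = Q_in − Q_out = -0.0852100 m³/min, so V(t) = 6.474 − 0.0852100 t and V(14.02) = 5.27936 m³.
No glycol enters, so dm/dt = −Q_out · (m/V).
Separate: dm/m = −Q_out dt/V(t) ⇒ ln(m/m₀) = −(Q_out/(Q_in−Q_out)) ln(V/V₀).
m = m₀ (V₀/V)^(Q_out/(Q_in−Q_out)) = 48.47 × (6.474/5.27936)^(-2.11947) = 31.4561 g.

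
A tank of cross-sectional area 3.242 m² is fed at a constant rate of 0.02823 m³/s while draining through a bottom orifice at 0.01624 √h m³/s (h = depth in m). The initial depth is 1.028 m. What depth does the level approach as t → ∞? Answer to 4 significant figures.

A dh/dt = Q_in − 0.01624 √h. Steady state requires inflow = outflow:
Q_in = 0.01624 √h_ss ⇒ √h_ss = 0.02823/0.01624 = 1.73830.
h_ss = 1.73830² = 3.02169 m. (Since h₀ = 1.028 m < h_ss, the level will rise toward this value.)

3.022 m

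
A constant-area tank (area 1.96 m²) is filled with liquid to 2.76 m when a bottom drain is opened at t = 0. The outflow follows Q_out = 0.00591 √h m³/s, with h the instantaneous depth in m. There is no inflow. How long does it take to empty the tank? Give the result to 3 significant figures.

A dh/dt = −Q_out = −0.00591 √h.
∫ h^(−1/2) dh = −(0.00591/A) ∫ dt, giving 2√h = 2√h₀ − (0.00591/A) t.
Tank is empty when √h = 0: t_empty = 2A√h₀/0.00591.
t_empty = 2·1.96·√2.76/0.00591 = 3.9200·1.6613/0.00591 = 1101.9 s.

1100 s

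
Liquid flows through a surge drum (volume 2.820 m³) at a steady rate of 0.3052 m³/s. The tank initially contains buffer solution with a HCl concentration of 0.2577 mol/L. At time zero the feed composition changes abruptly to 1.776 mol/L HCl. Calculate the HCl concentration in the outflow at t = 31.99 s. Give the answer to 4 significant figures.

Species balance on the tank: V dC/dt = Q(C_in − C).
Rewrite as dC/dt + C/τ = C_in/τ, τ = V/Q = 9.23984 s.
Solution: C(t) = C_in + (C₀ − C_in) e^(−t/τ).
C(31.99) = 1.776 + (0.2577 − 1.776)·e^(−31.99/9.23984) = 1.776 + (-1.51830)·0.0313613 = 1.72838 mol/L.

1.728 mol/L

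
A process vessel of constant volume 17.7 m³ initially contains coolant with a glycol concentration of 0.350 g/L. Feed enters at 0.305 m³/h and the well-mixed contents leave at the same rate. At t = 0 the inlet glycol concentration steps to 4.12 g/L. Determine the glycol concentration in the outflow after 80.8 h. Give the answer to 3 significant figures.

Mass balance on the solute (V constant): V dC/dt = Q(C_in − C).
Time constant τ = V/Q = 17.7/0.305 = 58.033 h.
Solution: C(t) = C_in + (C₀ − C_in) e^(−t/τ).
C(80.8) = 4.12 + (0.350 − 4.12)·e^(−80.8/58.033) = 4.12 + (-3.7700)·0.24850 = 3.1832 g/L.

3.18 g/L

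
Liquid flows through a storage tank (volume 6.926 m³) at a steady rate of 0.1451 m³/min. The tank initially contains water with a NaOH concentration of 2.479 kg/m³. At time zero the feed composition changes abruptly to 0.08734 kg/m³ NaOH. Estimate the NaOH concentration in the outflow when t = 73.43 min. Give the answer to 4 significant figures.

0.6009 kg/m³

Accumulation = in − out for the solute gives V dC/dt = Q(C_in − C).
Rewrite as dC/dt + C/τ = C_in/τ, τ = V/Q = 47.7326 min.
Integrating: C(t) = C_in + (C₀ − C_in) e^(−t/τ).
C(73.43) = 0.08734 + (2.479 − 0.08734)·e^(−73.43/47.7326) = 0.08734 + (2.39166)·0.214733 = 0.600907 kg/m³.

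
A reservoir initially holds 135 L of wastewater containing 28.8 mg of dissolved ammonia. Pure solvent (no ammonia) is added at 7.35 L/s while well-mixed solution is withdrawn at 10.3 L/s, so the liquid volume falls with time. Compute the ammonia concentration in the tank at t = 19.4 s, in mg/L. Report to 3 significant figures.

0.0540 mg/L

Let m(t) be the amount of ammonia. Volume: V(t) = V₀ + (Q_in − Q_out) t = 135 − 2.9500 t; V(19.4) = 77.770 L.
No ammonia enters, so dm/dt = −Q_out · (m/V).
Separate: dm/m = −Q_out dt/V(t) ⇒ ln(m/m₀) = −(Q_out/(Q_in−Q_out)) ln(V/V₀).
m = m₀ (V₀/V)^(Q_out/(Q_in−Q_out)) = 28.8 × (135/77.770)^(-3.4915) = 4.1985 mg.
C = m/V = 4.1985/77.770 = 0.053986 mg/L.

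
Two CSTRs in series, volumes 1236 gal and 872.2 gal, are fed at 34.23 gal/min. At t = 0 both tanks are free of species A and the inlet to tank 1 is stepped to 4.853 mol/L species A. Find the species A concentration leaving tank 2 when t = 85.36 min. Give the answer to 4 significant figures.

3.711 mol/L

Each tank obeys Vᵢ dCᵢ/dt = Q(Cᵢ₋₁ − Cᵢ), so τᵢ = Vᵢ/Q.
τ₁ = 1236/34.23 = 36.1087 min; τ₂ = 872.2/34.23 = 25.4806 min.
Solving the cascade with C₁(0)=C₂(0)=0 gives C₂(t) = C_in[1 − (τ₁ e^(−t/τ₁) − τ₂ e^(−t/τ₂))/(τ₁ − τ₂)].
At t = 85.36: e^(−t/τ₁) = 0.0940457, e^(−t/τ₂) = 0.0350842.
C₂ = 4.853·[1 − (36.1087·0.0940457 − 25.4806·0.0350842)/(10.6281)] = 4.853·0.764596 = 3.71058 mol/L.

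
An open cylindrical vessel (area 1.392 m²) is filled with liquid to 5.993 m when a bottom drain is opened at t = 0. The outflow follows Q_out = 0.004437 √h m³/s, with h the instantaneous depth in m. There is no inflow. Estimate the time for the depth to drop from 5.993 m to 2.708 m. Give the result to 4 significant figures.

503.5 s

Unsteady balance on liquid volume: A dh/dt = −0.004437 √h.
Separate and integrate: 2(√h − √h₀) = −(0.004437/A) t.
t = 2A(√h₀ − √h)/0.004437 = 2·1.392·(√5.993 − √2.708)/0.004437
  = 2.78400 × (2.44806 − 1.64560) / 0.004437 = 503.504 s.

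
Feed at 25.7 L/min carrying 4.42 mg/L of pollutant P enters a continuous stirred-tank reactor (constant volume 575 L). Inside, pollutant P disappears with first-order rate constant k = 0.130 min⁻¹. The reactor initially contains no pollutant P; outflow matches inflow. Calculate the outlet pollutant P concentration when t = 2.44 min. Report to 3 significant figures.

0.392 mg/L

Accumulation = in − out − consumed: V dC/dt = Q C_in − Q C − k V C.
This is linear with rate a = Q/V + k = 0.17470 min⁻¹.
C_ss = Q C_in/(Q + kV) = 1.1309 mg/L; C(t) = C_ss + (C₀ − C_ss) e^(−a t).
C(2.44) = 1.1309 + (-1.1309)·e^(−0.17470·2.44) = 1.1309 + (-1.1309)·0.65295 = 0.39246 mg/L.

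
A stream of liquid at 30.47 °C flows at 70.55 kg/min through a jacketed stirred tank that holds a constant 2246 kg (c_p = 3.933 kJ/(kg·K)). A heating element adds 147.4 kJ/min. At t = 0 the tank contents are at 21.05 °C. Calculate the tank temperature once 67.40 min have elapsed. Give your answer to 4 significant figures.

29.80 °C

First-law balance (no shaft work): M c_p dT/dt = ṁ c_p (T_in − T) + 147.4.
Rearrange: dT/dt = (T_ss − T)/τ with τ = M/ṁ = 31.8356 min and T_ss = T_in + Q̇/(ṁ c_p) = 31.0012 °C.
Solution: T(t) = T_ss + (T₀ − T_ss) e^(−t/τ).
T(67.40) = 31.0012 + (-9.95122)·e^(−67.40/31.8356) = 31.0012 + (-9.95122)·0.120377 = 29.8033 °C.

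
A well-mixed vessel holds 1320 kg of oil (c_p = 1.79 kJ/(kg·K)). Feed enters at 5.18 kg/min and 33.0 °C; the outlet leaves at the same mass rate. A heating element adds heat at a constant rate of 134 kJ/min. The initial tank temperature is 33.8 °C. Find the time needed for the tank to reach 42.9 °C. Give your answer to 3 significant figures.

280 min

M c_p dT/dt = ṁ c_p (T_in − T) + Q̇.
τ = M/ṁ = 254.83 min; T_ss = T_in + Q̇/(ṁ c_p) = 47.452 °C.
T(t) = T_ss + (T₀ − T_ss) e^(−t/τ). Set T = 42.9:
e^(−t/τ) = (42.9 − 47.452)/(33.8 − 47.452) = 0.33342
t = −254.83 · ln(0.33342) = 279.89 min.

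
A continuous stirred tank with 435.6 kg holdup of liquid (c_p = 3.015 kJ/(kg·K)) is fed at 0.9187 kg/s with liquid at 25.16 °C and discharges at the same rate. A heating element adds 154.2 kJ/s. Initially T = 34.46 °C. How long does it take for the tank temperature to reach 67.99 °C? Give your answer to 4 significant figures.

M c_p dT/dt = ṁ c_p (T_in − T) + Q̇.
τ = M/ṁ = 474.148 s; T_ss = T_in + Q̇/(ṁ c_p) = 80.8303 °C.
T(t) = T_ss + (T₀ − T_ss) e^(−t/τ). Set T = 67.99:
e^(−t/τ) = (67.99 − 80.8303)/(34.46 − 80.8303) = 0.276907
t = −474.148 · ln(0.276907) = 608.841 s.

608.8 s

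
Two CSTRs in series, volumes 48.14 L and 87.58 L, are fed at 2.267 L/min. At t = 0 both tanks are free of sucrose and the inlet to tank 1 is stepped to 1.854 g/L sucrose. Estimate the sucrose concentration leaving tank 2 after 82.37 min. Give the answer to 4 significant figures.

1.413 g/L

Time constants: τᵢ = Vᵢ/Q for each well-mixed tank.
τ₁ = 48.14/2.267 = 21.2351 min; τ₂ = 87.58/2.267 = 38.6326 min.
Solving the cascade with C₁(0)=C₂(0)=0 gives C₂(t) = C_in[1 − (τ₁ e^(−t/τ₁) − τ₂ e^(−t/τ₂))/(τ₁ − τ₂)].
At t = 82.37: e^(−t/τ₁) = 0.0206725, e^(−t/τ₂) = 0.118583.
C₂ = 1.854·[1 − (21.2351·0.0206725 − 38.6326·0.118583)/(-17.3974)] = 1.854·0.761908 = 1.41258 g/L.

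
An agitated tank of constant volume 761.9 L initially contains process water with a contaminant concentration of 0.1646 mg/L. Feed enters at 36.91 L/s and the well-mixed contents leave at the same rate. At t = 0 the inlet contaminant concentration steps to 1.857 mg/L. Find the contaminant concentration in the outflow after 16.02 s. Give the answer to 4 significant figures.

Mass balance on the solute (V constant): V dC/dt = Q(C_in − C).
Rewrite as dC/dt + C/τ = C_in/τ, τ = V/Q = 20.6421 s.
Integrating: C(t) = C_in + (C₀ − C_in) e^(−t/τ).
C(16.02) = 1.857 + (0.1646 − 1.857)·e^(−16.02/20.6421) = 1.857 + (-1.69240)·0.460205 = 1.07815 mg/L.

1.078 mg/L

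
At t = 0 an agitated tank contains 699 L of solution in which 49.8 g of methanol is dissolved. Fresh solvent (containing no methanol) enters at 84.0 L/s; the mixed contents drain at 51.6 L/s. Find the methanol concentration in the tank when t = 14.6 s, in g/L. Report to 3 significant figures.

0.0187 g/L

Total volume: dV/dt = Q_in − Q_out = 32.400 L/s, so V(t) = 699 + 32.400 t and V(14.6) = 1172.0 L.
Species balance (pure solvent in): dm/dt = −Q_out · m/V(t).
dm/m = −Q_out dt/(V₀ + 32.400 t); integrating gives ln(m/m₀) = −(Q_out/(Q_in−Q_out)) ln(V/V₀).
m = m₀ (V₀/V)^(Q_out/(Q_in−Q_out)) = 49.8 × (699/1172.0)^(1.5926) = 21.865 g.
C = m/V = 21.865/1172.0 = 0.018655 g/L.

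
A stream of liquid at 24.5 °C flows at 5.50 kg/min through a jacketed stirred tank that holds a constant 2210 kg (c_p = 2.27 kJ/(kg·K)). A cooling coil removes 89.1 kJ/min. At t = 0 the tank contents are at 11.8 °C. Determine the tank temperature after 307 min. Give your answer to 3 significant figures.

Heat balance on the well-mixed liquid: M c_p dT/dt = ṁ c_p (T_in − T) − 89.1.
τ = M/ṁ = 401.82 min; T_ss = T_in − Q̇/(ṁ c_p) = 24.5 − 89.1/(5.50·2.27) = 17.363 °C.
This is linear first-order; T(t) = T_ss + (T₀ − T_ss) e^(−t/τ).
T(307) = 17.363 + (-5.5634)·e^(−307/401.82) = 17.363 + (-5.5634)·0.46579 = 14.772 °C.

14.8 °C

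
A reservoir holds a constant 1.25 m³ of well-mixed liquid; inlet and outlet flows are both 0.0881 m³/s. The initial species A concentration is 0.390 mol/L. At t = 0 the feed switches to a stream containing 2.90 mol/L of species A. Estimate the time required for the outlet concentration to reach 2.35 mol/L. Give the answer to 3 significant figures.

Species balance: V dC/dt = Q(C_in − C) ⇒ τ = V/Q = 14.188 s.
C(t) = C_in + (C₀ − C_in) e^(−t/τ). Set C = 2.35 and solve for t:
e^(−t/τ) = (C − C_in)/(C₀ − C_in) = (2.35 − 2.90)/(0.390 − 2.90) = 0.21912
t = −τ ln(…) = 14.188 × 1.5181 = 21.540 s.

21.5 s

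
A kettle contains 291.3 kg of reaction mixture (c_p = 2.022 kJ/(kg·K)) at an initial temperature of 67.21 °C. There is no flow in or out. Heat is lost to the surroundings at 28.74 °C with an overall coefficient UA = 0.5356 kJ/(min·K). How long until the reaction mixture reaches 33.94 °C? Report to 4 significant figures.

Heat balance on the well-mixed liquid: M c_p dT/dt = −UA(T − T_amb).
τ = M c_p/UA = 1099.72 min; T_ss = T_amb = 28.7400 °C.
T(t) = T_ss + (T₀ − T_ss)e^(−t/τ); set T = 33.94:
t = −τ ln[(T − T_ss)/(T₀ − T_ss)] = −1099.72 · ln(0.135170) = 2200.78 min.

2201 min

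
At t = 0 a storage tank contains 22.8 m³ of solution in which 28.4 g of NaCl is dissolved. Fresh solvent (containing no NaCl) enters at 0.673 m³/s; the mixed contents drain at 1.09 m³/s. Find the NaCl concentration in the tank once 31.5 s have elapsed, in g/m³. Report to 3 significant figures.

0.312 g/m³

Let m(t) be the amount of NaCl. Volume: V(t) = V₀ + (Q_in − Q_out) t = 22.8 − 0.41700 t; V(31.5) = 9.6645 m³.
Solute balance: dm/dt = 0 − Q_out C = −Q_out m/V(t).
Separate: dm/m = −Q_out dt/V(t) ⇒ ln(m/m₀) = −(Q_out/(Q_in−Q_out)) ln(V/V₀).
m = m₀ (V₀/V)^(Q_out/(Q_in−Q_out)) = 28.4 × (22.8/9.6645)^(-2.6139) = 3.0128 g.
C = m/V = 3.0128/9.6645 = 0.31174 g/m³.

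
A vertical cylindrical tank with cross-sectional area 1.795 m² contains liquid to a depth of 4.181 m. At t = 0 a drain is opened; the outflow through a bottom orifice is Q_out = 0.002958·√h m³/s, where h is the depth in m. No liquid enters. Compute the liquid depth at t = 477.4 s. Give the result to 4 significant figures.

2.727 m

A dh/dt = −Q_out = −0.002958 √h.
Separate and integrate: 2(√h − √h₀) = −(0.002958/A) t.
√h = √4.181 − 0.002958·477.4/(2·1.795) = 2.04475 − 0.393356 = 1.65139.
h = 1.65139² = 2.72710 m.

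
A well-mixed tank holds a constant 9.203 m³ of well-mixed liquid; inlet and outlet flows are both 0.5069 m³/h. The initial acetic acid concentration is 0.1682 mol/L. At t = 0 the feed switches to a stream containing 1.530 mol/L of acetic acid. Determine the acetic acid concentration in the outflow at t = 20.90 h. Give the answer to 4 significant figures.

Mass balance on the solute (V constant): V dC/dt = Q(C_in − C).
So dC/dt = (C_in − C)/τ with τ = V/Q = 9.203/0.5069 = 18.1555 h.
Integrating: C(t) = C_in + (C₀ − C_in) e^(−t/τ).
C(20.90) = 1.530 + (0.1682 − 1.530)·e^(−20.90/18.1555) = 1.530 + (-1.36180)·0.316267 = 1.09931 mol/L.

1.099 mol/L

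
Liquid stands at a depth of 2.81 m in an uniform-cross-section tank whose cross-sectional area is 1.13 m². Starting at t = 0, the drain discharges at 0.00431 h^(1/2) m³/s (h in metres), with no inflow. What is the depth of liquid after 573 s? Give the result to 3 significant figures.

With no inflow, A dh/dt = −0.00431 √h.
This is separable: 2 d(√h)/dt = −0.00431/A, so √h = √h₀ − (0.00431/(2A)) t.
√h = √2.81 − 0.00431·573/(2·1.13) = 1.6763 − 1.0928 = 0.58355.
h = 0.58355² = 0.34053 m.

0.341 m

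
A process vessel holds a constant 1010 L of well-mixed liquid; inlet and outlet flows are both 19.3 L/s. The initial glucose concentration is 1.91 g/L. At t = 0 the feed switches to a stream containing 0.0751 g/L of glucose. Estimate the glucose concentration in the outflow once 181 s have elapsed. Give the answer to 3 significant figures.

0.133 g/L

Unsteady species balance (constant V, well mixed): V dC/dt = Q(C_in − C).
So dC/dt = (C_in − C)/τ with τ = V/Q = 1010/19.3 = 52.332 s.
C approaches C_in exponentially: C(t) = C_in + (C₀ − C_in) e^(−t/τ).
C(181) = 0.0751 + (1.91 − 0.0751)·e^(−181/52.332) = 0.0751 + (1.8349)·0.031470 = 0.13284 g/L.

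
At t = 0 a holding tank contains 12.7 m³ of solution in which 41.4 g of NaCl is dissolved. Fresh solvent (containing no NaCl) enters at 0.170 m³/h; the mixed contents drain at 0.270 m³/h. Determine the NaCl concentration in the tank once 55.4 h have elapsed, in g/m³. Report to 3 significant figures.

1.23 g/m³

Total volume: dV/dt = Q_in − Q_out = -0.10000 m³/h, so V(t) = 12.7 − 0.10000 t and V(55.4) = 7.1600 m³.
No NaCl enters, so dm/dt = −Q_out · (m/V).
Separate: dm/m = −Q_out dt/V(t) ⇒ ln(m/m₀) = −(Q_out/(Q_in−Q_out)) ln(V/V₀).
m = m₀ (V₀/V)^(Q_out/(Q_in−Q_out)) = 41.4 × (12.7/7.1600)^(-2.7000) = 8.8104 g.
C = m/V = 8.8104/7.1600 = 1.2305 g/m³.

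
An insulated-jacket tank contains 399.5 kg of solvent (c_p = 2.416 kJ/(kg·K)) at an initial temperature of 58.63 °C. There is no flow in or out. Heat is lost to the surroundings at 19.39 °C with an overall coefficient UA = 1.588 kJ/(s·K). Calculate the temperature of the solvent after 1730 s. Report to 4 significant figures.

First-law balance (no shaft work): M c_p dT/dt = −UA(T − T_amb).
dT/dt = (T_ss − T)/τ with T_ss = T_amb = 19.3900 °C, τ = M c_p/UA = 399.5·2.416/1.588 = 607.804 s.
This is linear first-order; T(t) = T_ss + (T₀ − T_ss) e^(−t/τ).
T(1730) = 19.3900 + (39.2400)·0.0580579 = 21.6682 °C.

21.67 °C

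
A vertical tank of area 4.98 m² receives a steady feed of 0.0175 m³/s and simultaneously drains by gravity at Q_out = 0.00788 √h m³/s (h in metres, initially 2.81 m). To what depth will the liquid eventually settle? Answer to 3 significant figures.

Unsteady balance on liquid volume: A dh/dt = Q_in − 0.00788 √h. At steady state dh/dt = 0:
Q_in = 0.00788 √h_ss ⇒ √h_ss = 0.0175/0.00788 = 2.2208.
h_ss = 2.2208² = 4.9320 m. (Since h₀ = 2.81 m < h_ss, the level will rise toward this value.)

4.93 m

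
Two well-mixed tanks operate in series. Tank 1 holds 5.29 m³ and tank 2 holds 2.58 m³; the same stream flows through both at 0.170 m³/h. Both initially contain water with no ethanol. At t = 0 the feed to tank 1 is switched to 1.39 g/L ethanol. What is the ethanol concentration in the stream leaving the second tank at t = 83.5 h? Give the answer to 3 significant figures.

1.21 g/L

Time constants: τᵢ = Vᵢ/Q for each well-mixed tank.
τ₁ = 5.29/0.170 = 31.118 h; τ₂ = 2.58/0.170 = 15.176 h.
Tank 1: C₁ = C_in(1 − e^(−t/τ₁)). Tank 2 (τ₁ ≠ τ₂): C₂ = C_in[1 − (τ₁ e^(−t/τ₁) − τ₂ e^(−t/τ₂))/(τ₁ − τ₂)].
At t = 83.5: e^(−t/τ₁) = 0.068333, e^(−t/τ₂) = 0.0040789.
C₂ = 1.39·[1 − (31.118·0.068333 − 15.176·0.0040789)/(15.941)] = 1.39·0.87050 = 1.2100 g/L.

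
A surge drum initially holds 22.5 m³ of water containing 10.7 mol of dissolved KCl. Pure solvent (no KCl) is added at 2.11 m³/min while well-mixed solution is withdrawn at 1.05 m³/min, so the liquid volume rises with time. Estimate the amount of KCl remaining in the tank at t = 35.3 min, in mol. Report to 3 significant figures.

Let m(t) be the amount of KCl. Volume: V(t) = V₀ + (Q_in − Q_out) t = 22.5 + 1.0600 t; V(35.3) = 59.918 m³.
Solute balance: dm/dt = 0 − Q_out C = −Q_out m/V(t).
dm/m = −Q_out dt/(V₀ + 1.0600 t); integrating gives ln(m/m₀) = −(Q_out/(Q_in−Q_out)) ln(V/V₀).
m = m₀ (V₀/V)^(Q_out/(Q_in−Q_out)) = 10.7 × (22.5/59.918)^(0.99057) = 4.0553 mol.

4.06 mol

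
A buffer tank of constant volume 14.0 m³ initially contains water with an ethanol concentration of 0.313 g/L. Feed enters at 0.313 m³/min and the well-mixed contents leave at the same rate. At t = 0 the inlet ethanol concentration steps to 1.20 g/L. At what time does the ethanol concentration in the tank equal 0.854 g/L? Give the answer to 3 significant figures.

Transient balance on the dissolved component: V dC/dt = Q(C_in − C), so τ = V/Q = 44.728 min.
C(t) = C_in + (C₀ − C_in) e^(−t/τ). Set C = 0.854 and solve for t:
e^(−t/τ) = (C − C_in)/(C₀ − C_in) = (0.854 − 1.20)/(0.313 − 1.20) = 0.39008
t = −τ ln(…) = 44.728 × 0.94141 = 42.108 min.

42.1 min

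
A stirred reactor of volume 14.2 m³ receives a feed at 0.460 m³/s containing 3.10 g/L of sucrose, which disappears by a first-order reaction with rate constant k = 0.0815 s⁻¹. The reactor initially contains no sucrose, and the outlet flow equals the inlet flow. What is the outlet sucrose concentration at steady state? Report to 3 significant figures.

0.882 g/L

Species balance: V dC/dt = Q C_in − Q C − k V C.
Steady state (dC/dt = 0): C_ss = Q C_in/(Q + kV) = C_in/(1 + kV/Q).
C_ss = 0.460·3.10/(0.460 + 0.0815·14.2) = 1.4260/1.6173 = 0.88172 g/L.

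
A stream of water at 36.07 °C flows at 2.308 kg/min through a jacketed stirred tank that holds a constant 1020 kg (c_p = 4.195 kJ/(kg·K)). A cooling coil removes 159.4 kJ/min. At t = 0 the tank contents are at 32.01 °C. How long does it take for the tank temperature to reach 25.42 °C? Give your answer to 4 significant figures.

M c_p dT/dt = ṁ c_p (T_in − T) − Q̇.
τ = M/ṁ = 441.941 min; T_ss = T_in − Q̇/(ṁ c_p) = 19.6066 °C.
T(t) = T_ss + (T₀ − T_ss) e^(−t/τ). Set T = 25.42:
e^(−t/τ) = (25.42 − 19.6066)/(32.01 − 19.6066) = 0.468696
t = −441.941 · ln(0.468696) = 334.904 min.

334.9 min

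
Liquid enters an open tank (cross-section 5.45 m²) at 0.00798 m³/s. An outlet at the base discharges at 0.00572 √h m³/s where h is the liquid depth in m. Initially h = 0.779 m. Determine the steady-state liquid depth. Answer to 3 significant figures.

Level balance: A dh/dt = 0.00798 − 0.00572 √h. Setting dh/dt = 0:
Q_in = 0.00572 √h_ss ⇒ √h_ss = 0.00798/0.00572 = 1.3951.
h_ss = 1.3951² = 1.9463 m. (Since h₀ = 0.779 m < h_ss, the level will rise toward this value.)

1.95 m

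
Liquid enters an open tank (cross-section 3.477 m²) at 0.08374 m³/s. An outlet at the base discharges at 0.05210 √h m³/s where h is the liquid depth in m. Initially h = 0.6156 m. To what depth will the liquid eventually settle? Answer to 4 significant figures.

2.583 m

Level balance: A dh/dt = 0.08374 − 0.05210 √h. Setting dh/dt = 0:
Q_in = 0.05210 √h_ss ⇒ √h_ss = 0.08374/0.05210 = 1.60729.
h_ss = 1.60729² = 2.58339 m. (Since h₀ = 0.6156 m < h_ss, the level will rise toward this value.)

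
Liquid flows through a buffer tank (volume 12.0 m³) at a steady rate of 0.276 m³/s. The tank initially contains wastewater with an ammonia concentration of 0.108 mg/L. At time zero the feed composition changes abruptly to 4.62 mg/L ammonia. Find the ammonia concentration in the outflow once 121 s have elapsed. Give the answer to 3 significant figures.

4.34 mg/L

Species balance on the tank: V dC/dt = Q(C_in − C).
Rewrite as dC/dt + C/τ = C_in/τ, τ = V/Q = 43.478 s.
Solution: C(t) = C_in + (C₀ − C_in) e^(−t/τ).
C(121) = 4.62 + (0.108 − 4.62)·e^(−121/43.478) = 4.62 + (-4.5120)·0.061853 = 4.3409 mg/L.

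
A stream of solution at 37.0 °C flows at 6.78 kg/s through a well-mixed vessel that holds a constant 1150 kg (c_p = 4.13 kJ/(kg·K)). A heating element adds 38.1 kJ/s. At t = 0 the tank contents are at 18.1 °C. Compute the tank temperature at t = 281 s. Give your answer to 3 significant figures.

34.5 °C

M c_p dT/dt = ṁ c_p (T_in − T) + Q̇.
τ = M/ṁ = 169.62 s; T_ss = T_in + Q̇/(ṁ c_p) = 37.0 + 38.1/(6.78·4.13) = 38.361 °C.
This is linear first-order; T(t) = T_ss + (T₀ − T_ss) e^(−t/τ).
T(281) = 38.361 + (-20.261)·e^(−281/169.62) = 38.361 + (-20.261)·0.19077 = 34.495 °C.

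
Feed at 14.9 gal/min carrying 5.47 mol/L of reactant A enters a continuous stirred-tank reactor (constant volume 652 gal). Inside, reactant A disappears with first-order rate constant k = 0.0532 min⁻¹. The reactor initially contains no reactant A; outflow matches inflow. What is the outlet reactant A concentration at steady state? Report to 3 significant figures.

Species balance: V dC/dt = Q C_in − Q C − k V C.
Steady state (dC/dt = 0): C_ss = Q C_in/(Q + kV) = C_in/(1 + kV/Q).
C_ss = 14.9·5.47/(14.9 + 0.0532·652) = 81.503/49.586 = 1.6437 mol/L.

1.64 mol/L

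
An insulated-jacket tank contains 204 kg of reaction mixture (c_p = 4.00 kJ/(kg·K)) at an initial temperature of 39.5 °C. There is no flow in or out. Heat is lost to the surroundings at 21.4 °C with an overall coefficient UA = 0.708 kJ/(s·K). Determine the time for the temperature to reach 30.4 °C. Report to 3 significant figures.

Lumped-capacitance energy balance: M c_p dT/dt = UA(T_amb − T).
τ = M c_p/UA = 1152.5 s; T_ss = T_amb = 21.400 °C.
T(t) = T_ss + (T₀ − T_ss)e^(−t/τ); set T = 30.4:
t = −τ ln[(T − T_ss)/(T₀ − T_ss)] = −1152.5 · ln(0.49724) = 805.27 s.

805 s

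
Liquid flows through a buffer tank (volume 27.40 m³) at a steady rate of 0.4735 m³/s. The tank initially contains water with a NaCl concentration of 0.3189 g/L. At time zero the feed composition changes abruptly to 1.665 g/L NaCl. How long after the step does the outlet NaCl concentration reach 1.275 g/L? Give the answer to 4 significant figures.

71.69 s

Species balance: V dC/dt = Q(C_in − C) ⇒ τ = V/Q = 57.8669 s.
C(t) = C_in + (C₀ − C_in) e^(−t/τ). Set C = 1.275 and solve for t:
e^(−t/τ) = (C − C_in)/(C₀ − C_in) = (1.275 − 1.665)/(0.3189 − 1.665) = 0.289726
t = −τ ln(…) = 57.8669 × 1.23882 = 71.6867 s.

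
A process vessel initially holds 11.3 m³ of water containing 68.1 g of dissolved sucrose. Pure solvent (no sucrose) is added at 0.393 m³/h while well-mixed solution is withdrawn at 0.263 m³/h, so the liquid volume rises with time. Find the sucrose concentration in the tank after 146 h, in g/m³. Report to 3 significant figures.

Total volume: dV/dt = Q_in − Q_out = 0.13000 m³/h, so V(t) = 11.3 + 0.13000 t and V(146) = 30.280 m³.
Species balance (pure solvent in): dm/dt = −Q_out · m/V(t).
Separate: dm/m = −Q_out dt/V(t) ⇒ ln(m/m₀) = −(Q_out/(Q_in−Q_out)) ln(V/V₀).
m = m₀ (V₀/V)^(Q_out/(Q_in−Q_out)) = 68.1 × (11.3/30.280)^(2.0231) = 9.2707 g.
C = m/V = 9.2707/30.280 = 0.30617 g/m³.

0.306 g/m³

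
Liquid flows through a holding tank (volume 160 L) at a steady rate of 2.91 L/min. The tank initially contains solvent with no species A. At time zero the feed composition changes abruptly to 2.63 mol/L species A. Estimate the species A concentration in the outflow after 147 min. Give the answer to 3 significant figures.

Unsteady species balance (constant V, well mixed): V dC/dt = Q(C_in − C).
Rewrite as dC/dt + C/τ = C_in/τ, τ = V/Q = 54.983 min.
This is linear first-order; C(t) = C_in + (C₀ − C_in) e^(−t/τ).
C(147) = 2.63 + (0 − 2.63)·e^(−147/54.983) = 2.63 + (-2.6300)·0.069006 = 2.4485 mol/L.

2.45 mol/L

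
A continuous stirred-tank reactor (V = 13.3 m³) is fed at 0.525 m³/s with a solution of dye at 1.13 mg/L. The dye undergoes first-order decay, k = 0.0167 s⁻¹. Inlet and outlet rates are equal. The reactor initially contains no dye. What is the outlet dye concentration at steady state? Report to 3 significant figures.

0.794 mg/L

Species balance: V dC/dt = Q C_in − Q C − k V C.
At steady state: 0 = Q C_in − (Q + kV) C_ss, so C_ss = Q C_in/(Q + kV).
C_ss = 0.525·1.13/(0.525 + 0.0167·13.3) = 0.59325/0.74711 = 0.79406 mg/L.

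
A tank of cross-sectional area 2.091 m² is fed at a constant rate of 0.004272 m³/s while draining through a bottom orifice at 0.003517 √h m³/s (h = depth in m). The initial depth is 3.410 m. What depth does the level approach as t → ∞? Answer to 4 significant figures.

A dh/dt = Q_in − 0.003517 √h. Steady state requires inflow = outflow:
Q_in = 0.003517 √h_ss ⇒ √h_ss = 0.004272/0.003517 = 1.21467.
h_ss = 1.21467² = 1.47543 m. (Since h₀ = 3.410 m > h_ss, the level will fall toward this value.)

1.475 m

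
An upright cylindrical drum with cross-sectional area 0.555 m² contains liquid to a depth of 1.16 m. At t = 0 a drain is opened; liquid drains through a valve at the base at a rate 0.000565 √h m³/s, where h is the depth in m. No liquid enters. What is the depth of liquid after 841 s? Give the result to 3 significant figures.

0.421 m

Accumulation of liquid (constant cross-section A): A dh/dt = −0.000565 √h.
∫ h^(−1/2) dh = −(0.000565/A) ∫ dt, giving 2√h = 2√h₀ − (0.000565/A) t.
√h = √1.16 − 0.000565·841/(2·0.555) = 1.0770 − 0.42808 = 0.64896.
h = 0.64896² = 0.42114 m.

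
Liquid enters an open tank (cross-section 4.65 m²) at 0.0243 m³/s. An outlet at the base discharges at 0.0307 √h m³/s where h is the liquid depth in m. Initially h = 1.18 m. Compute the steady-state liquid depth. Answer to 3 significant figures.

0.627 m

Level balance: A dh/dt = 0.0243 − 0.0307 √h. Setting dh/dt = 0:
Q_in = 0.0307 √h_ss ⇒ √h_ss = 0.0243/0.0307 = 0.79153.
h_ss = 0.79153² = 0.62652 m. (Since h₀ = 1.18 m > h_ss, the level will fall toward this value.)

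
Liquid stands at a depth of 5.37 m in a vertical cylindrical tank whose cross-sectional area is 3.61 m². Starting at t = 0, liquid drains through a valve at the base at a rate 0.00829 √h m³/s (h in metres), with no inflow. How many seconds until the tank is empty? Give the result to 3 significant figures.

A dh/dt = −Q_out = −0.00829 √h.
Separate and integrate: 2(√h − √h₀) = −(0.00829/A) t.
Tank is empty when √h = 0: t_empty = 2A√h₀/0.00829.
t_empty = 2·3.61·√5.37/0.00829 = 7.2200·2.3173/0.00829 = 2018.2 s.

2020 s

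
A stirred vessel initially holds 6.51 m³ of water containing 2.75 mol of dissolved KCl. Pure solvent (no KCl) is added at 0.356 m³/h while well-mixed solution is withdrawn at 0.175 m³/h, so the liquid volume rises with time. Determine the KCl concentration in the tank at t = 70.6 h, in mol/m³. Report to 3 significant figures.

0.0499 mol/m³

Total volume: dV/dt = Q_in − Q_out = 0.18100 m³/h, so V(t) = 6.51 + 0.18100 t and V(70.6) = 19.289 m³.
Species balance (pure solvent in): dm/dt = −Q_out · m/V(t).
Separate: dm/m = −Q_out dt/V(t) ⇒ ln(m/m₀) = −(Q_out/(Q_in−Q_out)) ln(V/V₀).
m = m₀ (V₀/V)^(Q_out/(Q_in−Q_out)) = 2.75 × (6.51/19.289)^(0.96685) = 0.96217 mol.
C = m/V = 0.96217/19.289 = 0.049883 mol/m³.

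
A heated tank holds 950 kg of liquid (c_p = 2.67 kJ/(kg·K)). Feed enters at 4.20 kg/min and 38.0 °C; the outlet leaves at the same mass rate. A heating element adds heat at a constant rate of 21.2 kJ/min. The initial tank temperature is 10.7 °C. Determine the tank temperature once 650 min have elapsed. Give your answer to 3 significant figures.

38.2 °C

Energy balance: M c_p dT/dt = ṁ c_p (T_in − T) + 21.2.
τ = M/ṁ = 226.19 min; T_ss = T_in + Q̇/(ṁ c_p) = 38.0 + 21.2/(4.20·2.67) = 39.890 °C.
Solution: T(t) = T_ss + (T₀ − T_ss) e^(−t/τ).
T(650) = 39.890 + (-29.190)·e^(−650/226.19) = 39.890 + (-29.190)·0.056490 = 38.242 °C.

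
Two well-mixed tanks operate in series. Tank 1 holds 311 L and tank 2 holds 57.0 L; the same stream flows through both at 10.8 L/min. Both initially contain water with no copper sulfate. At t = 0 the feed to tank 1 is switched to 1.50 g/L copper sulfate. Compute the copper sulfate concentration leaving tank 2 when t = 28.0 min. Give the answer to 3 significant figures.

0.807 g/L

Species balance on tank i: dCᵢ/dt = (Cᵢ₋₁ − Cᵢ)/τᵢ with τᵢ = Vᵢ/Q.
τ₁ = 311/10.8 = 28.796 min; τ₂ = 57.0/10.8 = 5.2778 min.
Tank 1: C₁ = C_in(1 − e^(−t/τ₁)). Tank 2 (τ₁ ≠ τ₂): C₂ = C_in[1 − (τ₁ e^(−t/τ₁) − τ₂ e^(−t/τ₂))/(τ₁ − τ₂)].
At t = 28.0: e^(−t/τ₁) = 0.37819, e^(−t/τ₂) = 0.0049654.
C₂ = 1.50·[1 − (28.796·0.37819 − 5.2778·0.0049654)/(23.519)] = 1.50·0.53805 = 0.80707 g/L.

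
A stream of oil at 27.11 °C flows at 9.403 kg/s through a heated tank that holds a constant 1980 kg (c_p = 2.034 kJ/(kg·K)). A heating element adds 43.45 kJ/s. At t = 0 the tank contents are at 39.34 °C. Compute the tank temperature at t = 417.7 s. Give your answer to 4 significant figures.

30.75 °C

First-law balance (no shaft work): M c_p dT/dt = ṁ c_p (T_in − T) + 43.45.
τ = M/ṁ = 210.571 s; T_ss = T_in + Q̇/(ṁ c_p) = 27.11 + 43.45/(9.403·2.034) = 29.3818 °C.
This is linear first-order; T(t) = T_ss + (T₀ − T_ss) e^(−t/τ).
T(417.7) = 29.3818 + (9.95819)·e^(−417.7/210.571) = 29.3818 + (9.95819)·0.137566 = 30.7517 °C.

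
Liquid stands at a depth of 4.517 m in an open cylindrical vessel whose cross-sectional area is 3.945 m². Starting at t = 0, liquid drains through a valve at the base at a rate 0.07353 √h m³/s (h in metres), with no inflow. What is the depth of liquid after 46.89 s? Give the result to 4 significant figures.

2.850 m

With no inflow, A dh/dt = −0.07353 √h.
∫ h^(−1/2) dh = −(0.07353/A) ∫ dt, giving 2√h = 2√h₀ − (0.07353/A) t.
√h = √4.517 − 0.07353·46.89/(2·3.945) = 2.12532 − 0.436986 = 1.68834.
h = 1.68834² = 2.85048 m.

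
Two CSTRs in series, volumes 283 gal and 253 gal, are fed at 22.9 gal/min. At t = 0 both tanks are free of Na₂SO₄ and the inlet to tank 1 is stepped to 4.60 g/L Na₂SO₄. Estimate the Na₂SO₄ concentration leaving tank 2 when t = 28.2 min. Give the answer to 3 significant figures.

Each tank obeys Vᵢ dCᵢ/dt = Q(Cᵢ₋₁ − Cᵢ), so τᵢ = Vᵢ/Q.
τ₁ = 283/22.9 = 12.358 min; τ₂ = 253/22.9 = 11.048 min.
Tank 1: C₁ = C_in(1 − e^(−t/τ₁)). Tank 2 (τ₁ ≠ τ₂): C₂ = C_in[1 − (τ₁ e^(−t/τ₁) − τ₂ e^(−t/τ₂))/(τ₁ − τ₂)].
At t = 28.2: e^(−t/τ₁) = 0.10209, e^(−t/τ₂) = 0.077887.
C₂ = 4.60·[1 − (12.358·0.10209 − 11.048·0.077887)/(1.3100)] = 4.60·0.69381 = 3.1915 g/L.

3.19 g/L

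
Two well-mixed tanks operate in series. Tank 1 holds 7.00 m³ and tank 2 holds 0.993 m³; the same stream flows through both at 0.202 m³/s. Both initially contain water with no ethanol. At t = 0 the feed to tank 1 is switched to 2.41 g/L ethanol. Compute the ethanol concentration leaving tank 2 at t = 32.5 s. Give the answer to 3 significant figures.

Species balance on tank i: dCᵢ/dt = (Cᵢ₋₁ − Cᵢ)/τᵢ with τᵢ = Vᵢ/Q.
τ₁ = 7.00/0.202 = 34.653 s; τ₂ = 0.993/0.202 = 4.9158 s.
Solving the cascade with C₁(0)=C₂(0)=0 gives C₂(t) = C_in[1 − (τ₁ e^(−t/τ₁) − τ₂ e^(−t/τ₂))/(τ₁ − τ₂)].
At t = 32.5: e^(−t/τ₁) = 0.39147, e^(−t/τ₂) = 0.0013451.
C₂ = 2.41·[1 − (34.653·0.39147 − 4.9158·0.0013451)/(29.738)] = 2.41·0.54404 = 1.3111 g/L.

1.31 g/L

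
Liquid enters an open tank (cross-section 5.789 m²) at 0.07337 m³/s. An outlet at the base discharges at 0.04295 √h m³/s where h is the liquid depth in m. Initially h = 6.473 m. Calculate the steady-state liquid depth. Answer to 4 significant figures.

A dh/dt = Q_in − 0.04295 √h. Steady state requires inflow = outflow:
Q_in = 0.04295 √h_ss ⇒ √h_ss = 0.07337/0.04295 = 1.70827.
h_ss = 1.70827² = 2.91817 m. (Since h₀ = 6.473 m > h_ss, the level will fall toward this value.)

2.918 m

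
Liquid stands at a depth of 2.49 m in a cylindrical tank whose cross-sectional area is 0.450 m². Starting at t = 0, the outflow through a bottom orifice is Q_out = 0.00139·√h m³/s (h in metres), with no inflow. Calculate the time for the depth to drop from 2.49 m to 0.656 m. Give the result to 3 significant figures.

With no inflow, A dh/dt = −0.00139 √h.
This is separable: 2 d(√h)/dt = −0.00139/A, so √h = √h₀ − (0.00139/(2A)) t.
t = 2A(√h₀ − √h)/0.00139 = 2·0.450·(√2.49 − √0.656)/0.00139
  = 0.90000 × (1.5780 − 0.80994) / 0.00139 = 497.29 s.

497 s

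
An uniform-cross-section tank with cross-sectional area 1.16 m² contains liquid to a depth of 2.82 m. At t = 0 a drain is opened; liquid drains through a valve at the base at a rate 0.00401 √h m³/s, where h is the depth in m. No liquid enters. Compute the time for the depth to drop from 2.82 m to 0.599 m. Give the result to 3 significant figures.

A dh/dt = −Q_out = −0.00401 √h.
∫ h^(−1/2) dh = −(0.00401/A) ∫ dt, giving 2√h = 2√h₀ − (0.00401/A) t.
t = 2A(√h₀ − √h)/0.00401 = 2·1.16·(√2.82 − √0.599)/0.00401
  = 2.3200 × (1.6793 − 0.77395) / 0.00401 = 523.78 s.

524 s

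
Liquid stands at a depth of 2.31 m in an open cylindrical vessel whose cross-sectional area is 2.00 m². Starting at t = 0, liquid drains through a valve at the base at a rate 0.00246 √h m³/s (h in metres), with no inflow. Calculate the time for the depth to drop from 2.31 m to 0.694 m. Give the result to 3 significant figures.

Unsteady balance on liquid volume: A dh/dt = −0.00246 √h.
Separate and integrate: 2(√h − √h₀) = −(0.00246/A) t.
t = 2A(√h₀ − √h)/0.00246 = 2·2.00·(√2.31 − √0.694)/0.00246
  = 4.0000 × (1.5199 − 0.83307) / 0.00246 = 1116.8 s.

1120 s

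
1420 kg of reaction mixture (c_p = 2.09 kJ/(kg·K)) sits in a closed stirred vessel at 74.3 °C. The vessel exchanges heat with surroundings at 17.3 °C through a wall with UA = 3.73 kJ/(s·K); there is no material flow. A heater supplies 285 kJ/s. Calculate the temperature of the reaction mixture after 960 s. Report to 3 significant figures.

87.9 °C

Lumped-capacitance energy balance: M c_p dT/dt = UA(T_amb − T) + Q̇.
dT/dt = (T_ss − T)/τ with T_ss = T_amb + Q̇/UA = 17.3 + 285/3.73 = 93.708 °C, τ = M c_p/UA = 1420·2.09/3.73 = 795.66 s.
T approaches T_ss exponentially: T(t) = T_ss + (T₀ − T_ss) e^(−t/τ).
T(960) = 93.708 + (-19.408)·0.29923 = 87.900 °C.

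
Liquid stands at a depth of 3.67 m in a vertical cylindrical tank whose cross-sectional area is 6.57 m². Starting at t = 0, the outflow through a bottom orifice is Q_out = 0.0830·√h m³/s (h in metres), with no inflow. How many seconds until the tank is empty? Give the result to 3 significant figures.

Accumulation of liquid (constant cross-section A): A dh/dt = −0.0830 √h.
∫ h^(−1/2) dh = −(0.0830/A) ∫ dt, giving 2√h = 2√h₀ − (0.0830/A) t.
Set h = 0: 2√h₀ = (0.0830/A) t_empty ⇒ t_empty = 2A√h₀/0.0830.
t_empty = 2·6.57·√3.67/0.0830 = 13.140·1.9157/0.0830 = 303.28 s.

303 s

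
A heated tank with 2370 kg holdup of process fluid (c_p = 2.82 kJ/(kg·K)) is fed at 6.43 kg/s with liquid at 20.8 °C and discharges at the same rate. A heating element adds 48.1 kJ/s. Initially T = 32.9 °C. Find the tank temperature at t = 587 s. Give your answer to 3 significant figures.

25.4 °C

M c_p dT/dt = ṁ c_p (T_in − T) + Q̇.
τ = M/ṁ = 368.58 s; T_ss = T_in + Q̇/(ṁ c_p) = 20.8 + 48.1/(6.43·2.82) = 23.453 °C.
T approaches T_ss exponentially: T(t) = T_ss + (T₀ − T_ss) e^(−t/τ).
T(587) = 23.453 + (9.4473)·e^(−587/368.58) = 23.453 + (9.4473)·0.20340 = 25.374 °C.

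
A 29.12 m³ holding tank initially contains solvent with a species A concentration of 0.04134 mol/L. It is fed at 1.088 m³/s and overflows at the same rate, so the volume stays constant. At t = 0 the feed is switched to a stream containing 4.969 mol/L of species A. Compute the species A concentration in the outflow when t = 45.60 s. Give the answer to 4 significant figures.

Transient balance on the dissolved component: V dC/dt = Q(C_in − C).
Rewrite as dC/dt + C/τ = C_in/τ, τ = V/Q = 26.7647 s.
This is linear first-order; C(t) = C_in + (C₀ − C_in) e^(−t/τ).
C(45.60) = 4.969 + (0.04134 − 4.969)·e^(−45.60/26.7647) = 4.969 + (-4.92766)·0.182002 = 4.07215 mol/L.

4.072 mol/L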